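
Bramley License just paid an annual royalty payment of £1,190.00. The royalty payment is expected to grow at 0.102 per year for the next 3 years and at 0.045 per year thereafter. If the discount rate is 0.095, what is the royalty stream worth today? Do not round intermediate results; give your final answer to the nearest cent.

£28966.87

D_1 = 1311.38000
D_2 = 1445.14076
D_3 = 1592.54512
Terminal value at year 3: TV = D_3×(1+g_2)/(r−g_2) = 1664.20965/0.05 = 33284.19296
P_0 = D_1/(1+r)^1 + D_2/(1+r)^2 + D_3/(1+r)^3 + TV/(1+r)^3
    = 1197.60731 + 1205.26324 + 1212.96812 + 25351.03375 = 28966.87243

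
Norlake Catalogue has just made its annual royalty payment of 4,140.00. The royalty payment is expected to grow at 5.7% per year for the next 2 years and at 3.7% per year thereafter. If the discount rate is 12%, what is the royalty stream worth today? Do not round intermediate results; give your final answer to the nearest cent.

D_1 = 4375.98000
D_2 = 4625.41086
Terminal value at year 2: TV = D_2×(1+g_2)/(r−g_2) = 4796.55106/0.083 = 57789.77183
P_0 = D_1/(1+r)^1 + D_2/(1+r)^2 + TV/(1+r)^2
    = 3907.12500 + 3687.34922 + 46069.65229 = 53664.12651

53664.13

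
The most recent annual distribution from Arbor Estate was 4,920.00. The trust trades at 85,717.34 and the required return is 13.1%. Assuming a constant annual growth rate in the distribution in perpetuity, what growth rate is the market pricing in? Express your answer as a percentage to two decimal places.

P = D₀(1+g)/(r−g) ⇒ P(r−g) = D₀(1+g) ⇒ g(P+D₀) = P·r − D₀
g = (P·r − D₀)/(P + D₀) = (85,717.34×0.131 − 4,920.00) / (85,717.34 + 4,920.00) = 0.069607

6.96%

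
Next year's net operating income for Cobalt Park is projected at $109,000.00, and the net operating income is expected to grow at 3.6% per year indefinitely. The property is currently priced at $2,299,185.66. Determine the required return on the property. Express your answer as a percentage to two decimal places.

P = D₁/(r − g) ⇒ r = D₁/P + g = $109,000.0000/$2,299,185.66 + 0.036 = 0.047408 + 0.036 = 0.083408

8.34%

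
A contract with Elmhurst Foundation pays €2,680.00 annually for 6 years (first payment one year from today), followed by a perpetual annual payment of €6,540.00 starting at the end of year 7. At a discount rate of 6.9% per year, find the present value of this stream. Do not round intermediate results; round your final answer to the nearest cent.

PV of 6-year annuity: €2,680.00 × [1 − (1+0.069)^−6] / 0.069 = 12813.85778
Perpetuity value at year 6: €6,540.00 / 0.069 = 94782.60870
PV of perpetuity: 94782.60870 / (1+0.069)^6 = 63512.97067
Total PV = 12813.85778 + 63512.97067 = 76326.82846

€76326.83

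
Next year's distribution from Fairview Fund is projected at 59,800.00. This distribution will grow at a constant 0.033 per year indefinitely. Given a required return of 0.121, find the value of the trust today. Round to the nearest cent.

Growing perpetuity: P = D₁ / (r − g) = 59,800.0000 / (0.121 − 0.033) = 679,545.45

679545.45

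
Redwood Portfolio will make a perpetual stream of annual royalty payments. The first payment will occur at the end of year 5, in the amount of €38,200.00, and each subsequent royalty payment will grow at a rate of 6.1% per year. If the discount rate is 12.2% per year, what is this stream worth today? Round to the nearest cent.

€395150.10

Value at end of year 4: C₁ / (r − g) = €38,200.00 / (0.122 − 0.061) = €626,229.5082
Discount to today: PV = €626,229.5082 / (1 + 0.122)^4 = €626,229.5082 / 1.584789 = €395,150.10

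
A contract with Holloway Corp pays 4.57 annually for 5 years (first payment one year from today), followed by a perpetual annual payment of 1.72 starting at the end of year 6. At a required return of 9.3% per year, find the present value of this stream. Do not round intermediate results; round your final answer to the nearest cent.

PV of 5-year annuity: 4.57 × [1 − (1+0.093)^−5] / 0.093 = 17.63820
Perpetuity value at year 5: 1.72 / 0.093 = 18.49462
PV of perpetuity: 18.49462 / (1+0.093)^5 = 11.85618
Total PV = 17.63820 + 11.85618 = 29.49437

29.49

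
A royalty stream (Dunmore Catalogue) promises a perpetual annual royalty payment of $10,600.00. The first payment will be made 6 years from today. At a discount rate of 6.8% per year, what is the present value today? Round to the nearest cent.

Value at end of year 5: C / r = $10,600.00 / 0.068 = $155,882.3529
Discount to today: PV = $155,882.3529 / (1 + 0.068)^5 = $155,882.3529 / 1.389493 = $112,186.52

$112186.52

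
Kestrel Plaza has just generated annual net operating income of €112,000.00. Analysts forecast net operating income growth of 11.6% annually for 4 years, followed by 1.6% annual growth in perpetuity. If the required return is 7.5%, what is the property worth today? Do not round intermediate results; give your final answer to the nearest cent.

€2732555.34

D_1 = 124992.00000
D_2 = 139491.07200
D_3 = 155672.03635
D_4 = 173729.99257
Terminal value at year 4: TV = D_4×(1+g_2)/(r−g_2) = 176509.67245/0.059 = 2991689.36356
P_0 = D_1/(1+r)^1 + D_2/(1+r)^2 + D_3/(1+r)^3 + D_4/(1+r)^4 + TV/(1+r)^4
    = 116271.62791 + 120706.17372 + 125309.85104 + 130089.11047 + 2240178.58036 = 2732555.34349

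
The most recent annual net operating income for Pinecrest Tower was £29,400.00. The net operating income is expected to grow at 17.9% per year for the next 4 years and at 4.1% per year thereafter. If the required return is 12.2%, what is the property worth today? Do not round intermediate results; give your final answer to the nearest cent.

D_1 = 34662.60000
D_2 = 40867.20540
D_3 = 48182.43517
D_4 = 56807.09106
Terminal value at year 4: TV = D_4×(1+g_2)/(r−g_2) = 59136.18179/0.081 = 730076.31846
P_0 = D_1/(1+r)^1 + D_2/(1+r)^2 + D_3/(1+r)^3 + D_4/(1+r)^4 + TV/(1+r)^4
    = 30893.58289 + 32463.04298 + 34112.23500 + 35845.20951 + 460677.32222 = 593991.39260

£593991.39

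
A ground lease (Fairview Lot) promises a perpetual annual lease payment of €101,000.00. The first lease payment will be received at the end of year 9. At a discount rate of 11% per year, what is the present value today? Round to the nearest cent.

Value at end of year 8: C / r = €101,000.00 / 0.11 = €918,181.8182
Discount to today: PV = €918,181.8182 / (1 + 0.11)^8 = €918,181.8182 / 2.304538 = €398,423.42

€398423.42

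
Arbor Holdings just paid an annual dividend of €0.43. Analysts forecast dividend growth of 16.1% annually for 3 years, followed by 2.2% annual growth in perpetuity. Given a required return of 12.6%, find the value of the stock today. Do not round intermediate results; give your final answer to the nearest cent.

D_1 = 0.49923
D_2 = 0.57961
D_3 = 0.67292
Terminal value at year 3: TV = D_3×(1+g_2)/(r−g_2) = 0.68773/0.104 = 6.61276
P_0 = D_1/(1+r)^1 + D_2/(1+r)^2 + D_3/(1+r)^3 + TV/(1+r)^3
    = 0.44337 + 0.45715 + 0.47136 + 4.63199 = 6.00386

€6.00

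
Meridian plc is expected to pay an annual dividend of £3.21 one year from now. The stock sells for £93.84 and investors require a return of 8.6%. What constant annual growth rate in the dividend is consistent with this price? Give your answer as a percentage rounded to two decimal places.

P = D₁/(r−g) ⇒ g = r − D₁/P = 0.086 − £3.21/£93.84 = 0.051793

5.18%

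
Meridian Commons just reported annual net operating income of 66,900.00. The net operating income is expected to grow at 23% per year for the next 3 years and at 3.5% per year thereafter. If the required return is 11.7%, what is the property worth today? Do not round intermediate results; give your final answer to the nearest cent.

D_1 = 82287.00000
D_2 = 101213.01000
D_3 = 124492.00230
Terminal value at year 3: TV = D_3×(1+g_2)/(r−g_2) = 128849.22238/0.082 = 1571331.98025
P_0 = D_1/(1+r)^1 + D_2/(1+r)^2 + D_3/(1+r)^3 + TV/(1+r)^3
    = 73667.86034 + 81120.38336 + 89326.83217 + 1127478.91830 = 1371593.99418

1371593.99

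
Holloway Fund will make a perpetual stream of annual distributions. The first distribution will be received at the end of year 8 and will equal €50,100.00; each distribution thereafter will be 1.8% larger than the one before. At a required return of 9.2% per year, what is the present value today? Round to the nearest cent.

€365634.81

Value at end of year 7: C₁ / (r − g) = €50,100.00 / (0.092 − 0.018) = €677,027.0270
Discount to today: PV = €677,027.0270 / (1 + 0.092)^7 = €677,027.0270 / 1.851648 = €365,634.81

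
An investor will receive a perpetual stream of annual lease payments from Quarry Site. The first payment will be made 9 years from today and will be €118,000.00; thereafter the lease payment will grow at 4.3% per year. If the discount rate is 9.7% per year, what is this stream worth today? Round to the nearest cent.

Value at end of year 8: C₁ / (r − g) = €118,000.00 / (0.097 − 0.043) = €2,185,185.1852
Discount to today: PV = €2,185,185.1852 / (1 + 0.097)^8 = €2,185,185.1852 / 2.097264 = €1,041,922.04

€1041922.04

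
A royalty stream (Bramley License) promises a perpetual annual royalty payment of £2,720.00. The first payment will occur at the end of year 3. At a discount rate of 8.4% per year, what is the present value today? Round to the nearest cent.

£27556.94

Value at end of year 2: C / r = £2,720.00 / 0.084 = £32,380.9524
Discount to today: PV = £32,380.9524 / (1 + 0.084)^2 = £32,380.9524 / 1.175056 = £27,556.94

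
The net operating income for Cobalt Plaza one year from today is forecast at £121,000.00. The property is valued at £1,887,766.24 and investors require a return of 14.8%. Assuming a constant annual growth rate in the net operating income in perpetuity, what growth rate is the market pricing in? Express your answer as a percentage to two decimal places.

P = D₁/(r−g) ⇒ g = r − D₁/P = 0.148 − £121,000.00/£1,887,766.24 = 0.083903

8.39%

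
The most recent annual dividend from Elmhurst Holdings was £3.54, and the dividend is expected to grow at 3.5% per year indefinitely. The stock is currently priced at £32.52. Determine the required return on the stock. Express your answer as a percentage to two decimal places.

14.77%

D₁ = £3.54 × 1.035 = £3.6639
P = D₁/(r − g) ⇒ r = D₁/P + g = £3.6639/£32.52 + 0.035 = 0.112666 + 0.035 = 0.147666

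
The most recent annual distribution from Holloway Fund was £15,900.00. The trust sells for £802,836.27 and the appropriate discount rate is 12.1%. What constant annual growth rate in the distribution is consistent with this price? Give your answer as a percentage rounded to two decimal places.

9.92%

P = D₀(1+g)/(r−g) ⇒ P(r−g) = D₀(1+g) ⇒ g(P+D₀) = P·r − D₀
g = (P·r − D₀)/(P + D₀) = (£802,836.27×0.121 − £15,900.00) / (£802,836.27 + £15,900.00) = 0.099230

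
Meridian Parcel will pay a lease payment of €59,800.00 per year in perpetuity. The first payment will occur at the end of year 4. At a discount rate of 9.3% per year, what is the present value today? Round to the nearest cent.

€492445.02

Value at end of year 3: C / r = €59,800.00 / 0.093 = €643,010.7527
Discount to today: PV = €643,010.7527 / (1 + 0.093)^3 = €643,010.7527 / 1.305751 = €492,445.02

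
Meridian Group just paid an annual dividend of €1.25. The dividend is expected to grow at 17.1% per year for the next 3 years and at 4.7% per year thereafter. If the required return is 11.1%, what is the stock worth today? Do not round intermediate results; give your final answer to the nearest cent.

€28.11

D_1 = 1.46375
D_2 = 1.71405
D_3 = 2.00715
Terminal value at year 3: TV = D_3×(1+g_2)/(r−g_2) = 2.10149/0.064 = 32.83579
P_0 = D_1/(1+r)^1 + D_2/(1+r)^2 + D_3/(1+r)^3 + TV/(1+r)^3
    = 1.31751 + 1.38866 + 1.46365 + 23.94447 = 28.11429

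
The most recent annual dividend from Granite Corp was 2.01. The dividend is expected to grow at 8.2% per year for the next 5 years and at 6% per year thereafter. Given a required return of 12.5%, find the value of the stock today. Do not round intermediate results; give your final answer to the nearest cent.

35.93

D_1 = 2.17482
D_2 = 2.35316
D_3 = 2.54611
D_4 = 2.75490
D_5 = 2.98080
Terminal value at year 5: TV = D_5×(1+g_2)/(r−g_2) = 3.15964/0.065 = 48.60992
P_0 = D_1/(1+r)^1 + D_2/(1+r)^2 + D_3/(1+r)^3 + D_4/(1+r)^4 + D_5/(1+r)^5 + TV/(1+r)^5
    = 1.93317 + 1.85928 + 1.78822 + 1.71987 + 1.65413 + 26.97505 = 35.92972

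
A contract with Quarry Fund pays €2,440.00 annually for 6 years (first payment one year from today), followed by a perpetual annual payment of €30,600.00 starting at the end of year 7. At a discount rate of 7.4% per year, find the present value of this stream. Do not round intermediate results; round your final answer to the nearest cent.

€280929.33

PV of 6-year annuity: €2,440.00 × [1 − (1+0.074)^−6] / 0.074 = 11488.11840
Perpetuity value at year 6: €30,600.00 / 0.074 = 413513.51351
PV of perpetuity: 413513.51351 / (1+0.074)^6 = 269441.20902
Total PV = 11488.11840 + 269441.20902 = 280929.32742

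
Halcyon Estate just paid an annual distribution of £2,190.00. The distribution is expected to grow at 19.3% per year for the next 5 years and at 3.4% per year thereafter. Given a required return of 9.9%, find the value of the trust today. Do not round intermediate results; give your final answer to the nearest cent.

£66614.22

D_1 = 2612.67000
D_2 = 3116.91531
D_3 = 3718.47996
D_4 = 4436.14660
D_5 = 5292.32289
Terminal value at year 5: TV = D_5×(1+g_2)/(r−g_2) = 5472.26187/0.065 = 84188.64415
P_0 = D_1/(1+r)^1 + D_2/(1+r)^2 + D_3/(1+r)^3 + D_4/(1+r)^4 + D_5/(1+r)^5 + TV/(1+r)^5
    = 2377.31574 + 2580.65303 + 2801.38222 + 3040.99089 + 3301.09385 + 52512.78519 = 66614.22093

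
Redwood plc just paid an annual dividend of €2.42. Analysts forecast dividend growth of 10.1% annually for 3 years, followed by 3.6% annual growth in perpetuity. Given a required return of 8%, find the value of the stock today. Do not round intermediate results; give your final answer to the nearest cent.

D_1 = 2.66442
D_2 = 2.93353
D_3 = 3.22981
Terminal value at year 3: TV = D_3×(1+g_2)/(r−g_2) = 3.34609/0.044 = 76.04741
P_0 = D_1/(1+r)^1 + D_2/(1+r)^2 + D_3/(1+r)^3 + TV/(1+r)^3
    = 2.46706 + 2.51503 + 2.56393 + 60.36888 = 67.91489

€67.91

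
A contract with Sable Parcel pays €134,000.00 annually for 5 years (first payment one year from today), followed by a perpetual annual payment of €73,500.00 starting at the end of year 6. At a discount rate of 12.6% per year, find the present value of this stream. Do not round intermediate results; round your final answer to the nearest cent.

PV of 5-year annuity: €134,000.00 × [1 − (1+0.126)^−5] / 0.126 = 475945.48619
Perpetuity value at year 5: €73,500.00 / 0.126 = 583333.33333
PV of perpetuity: 583333.33333 / (1+0.126)^5 = 322273.68233
Total PV = 475945.48619 + 322273.68233 = 798219.16852

€798219.17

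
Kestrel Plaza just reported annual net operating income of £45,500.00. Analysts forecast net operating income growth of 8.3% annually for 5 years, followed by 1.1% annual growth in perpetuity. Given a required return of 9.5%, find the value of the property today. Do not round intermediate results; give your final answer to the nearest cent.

D_1 = 49276.50000
D_2 = 53366.44950
D_3 = 57795.86481
D_4 = 62592.92159
D_5 = 67788.13408
Terminal value at year 5: TV = D_5×(1+g_2)/(r−g_2) = 68533.80355/0.084 = 815878.61374
P_0 = D_1/(1+r)^1 + D_2/(1+r)^2 + D_3/(1+r)^3 + D_4/(1+r)^4 + D_5/(1+r)^5 + TV/(1+r)^5
    = 45001.36986 + 44508.20417 + 44020.44302 + 43538.02721 + 43060.89815 + 518268.66696 = 738397.60937

£738397.61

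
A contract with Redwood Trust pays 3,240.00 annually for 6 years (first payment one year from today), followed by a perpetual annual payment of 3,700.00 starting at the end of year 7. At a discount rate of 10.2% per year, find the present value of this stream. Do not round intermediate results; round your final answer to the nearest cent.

PV of 6-year annuity: 3,240.00 × [1 − (1+0.102)^−6] / 0.102 = 14028.72258
Perpetuity value at year 6: 3,700.00 / 0.102 = 36274.50980
PV of perpetuity: 36274.50980 / (1+0.102)^6 = 20254.05501
Total PV = 14028.72258 + 20254.05501 = 34282.77759

34282.78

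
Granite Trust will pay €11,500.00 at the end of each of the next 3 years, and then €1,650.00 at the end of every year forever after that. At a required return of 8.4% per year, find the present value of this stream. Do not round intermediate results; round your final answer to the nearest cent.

PV of 3-year annuity: €11,500.00 × [1 − (1+0.084)^−3] / 0.084 = 29424.00710
Perpetuity value at year 3: €1,650.00 / 0.084 = 19642.85714
PV of perpetuity: 19642.85714 / (1+0.084)^3 = 15421.15178
Total PV = 29424.00710 + 15421.15178 = 44845.15888

€44845.16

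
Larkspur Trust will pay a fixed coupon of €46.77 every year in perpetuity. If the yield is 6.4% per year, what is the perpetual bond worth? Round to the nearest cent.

€730.78

Level perpetuity: PV = C / r = €46.77 / 0.064 = €730.78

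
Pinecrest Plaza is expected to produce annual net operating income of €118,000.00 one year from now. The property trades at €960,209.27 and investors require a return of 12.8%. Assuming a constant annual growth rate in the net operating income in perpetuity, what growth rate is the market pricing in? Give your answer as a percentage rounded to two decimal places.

0.51%

P = D₁/(r−g) ⇒ g = r − D₁/P = 0.128 − €118,000.00/€960,209.27 = 0.005110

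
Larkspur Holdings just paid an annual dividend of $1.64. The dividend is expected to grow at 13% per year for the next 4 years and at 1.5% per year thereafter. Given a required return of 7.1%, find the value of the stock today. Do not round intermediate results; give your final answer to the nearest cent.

$44.35

D_1 = 1.85320
D_2 = 2.09412
D_3 = 2.36635
D_4 = 2.67398
Terminal value at year 4: TV = D_4×(1+g_2)/(r−g_2) = 2.71409/0.056 = 48.46583
P_0 = D_1/(1+r)^1 + D_2/(1+r)^2 + D_3/(1+r)^3 + D_4/(1+r)^4 + TV/(1+r)^4
    = 1.73035 + 1.82567 + 1.92624 + 2.03236 + 36.83645 = 44.35106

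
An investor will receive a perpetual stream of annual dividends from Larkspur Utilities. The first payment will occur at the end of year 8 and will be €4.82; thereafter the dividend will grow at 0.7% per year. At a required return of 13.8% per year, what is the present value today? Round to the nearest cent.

€14.89

Value at end of year 7: C₁ / (r − g) = €4.82 / (0.138 − 0.007) = €36.7939
Discount to today: PV = €36.7939 / (1 + 0.138)^7 = €36.7939 / 2.471700 = €14.89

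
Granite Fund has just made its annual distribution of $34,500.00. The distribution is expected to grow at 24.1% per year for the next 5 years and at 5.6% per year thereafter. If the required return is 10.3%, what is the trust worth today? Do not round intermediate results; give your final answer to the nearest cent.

$1646659.48

D_1 = 42814.50000
D_2 = 53132.79450
D_3 = 65937.79797
D_4 = 81828.80729
D_5 = 101549.54984
Terminal value at year 5: TV = D_5×(1+g_2)/(r−g_2) = 107236.32463/0.047 = 2281623.92837
P_0 = D_1/(1+r)^1 + D_2/(1+r)^2 + D_3/(1+r)^3 + D_4/(1+r)^4 + D_5/(1+r)^5 + TV/(1+r)^5
    = 38816.40979 + 43672.85997 + 49136.91680 + 55284.59995 + 62201.44020 + 1397547.25212 = 1646659.47883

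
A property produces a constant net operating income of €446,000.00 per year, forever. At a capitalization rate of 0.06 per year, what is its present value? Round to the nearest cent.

€7433333.33

Level perpetuity: PV = C / r = €446,000.00 / 0.06 = €7,433,333.33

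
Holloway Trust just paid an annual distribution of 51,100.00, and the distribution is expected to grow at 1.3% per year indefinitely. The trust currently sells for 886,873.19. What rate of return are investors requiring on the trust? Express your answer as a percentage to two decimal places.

7.14%

D₁ = 51,100.00 × 1.013 = 51,764.3000
P = D₁/(r − g) ⇒ r = D₁/P + g = 51,764.3000/886,873.19 + 0.013 = 0.058367 + 0.013 = 0.071367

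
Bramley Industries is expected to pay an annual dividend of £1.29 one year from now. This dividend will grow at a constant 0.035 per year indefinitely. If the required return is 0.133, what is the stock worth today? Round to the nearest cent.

Growing perpetuity: P = D₁ / (r − g) = £1.2900 / (0.133 − 0.035) = £13.16

£13.16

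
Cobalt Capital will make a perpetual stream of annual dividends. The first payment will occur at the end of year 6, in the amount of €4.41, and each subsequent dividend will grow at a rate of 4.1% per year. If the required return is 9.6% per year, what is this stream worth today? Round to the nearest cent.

Value at end of year 5: C₁ / (r − g) = €4.41 / (0.096 − 0.041) = €80.1818
Discount to today: PV = €80.1818 / (1 + 0.096)^5 = €80.1818 / 1.581440 = €50.70

€50.70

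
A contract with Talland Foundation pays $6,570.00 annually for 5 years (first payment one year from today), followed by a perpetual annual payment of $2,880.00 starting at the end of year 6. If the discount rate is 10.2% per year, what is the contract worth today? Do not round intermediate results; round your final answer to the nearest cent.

$42152.12

PV of 5-year annuity: $6,570.00 × [1 − (1+0.102)^−5] / 0.102 = 24778.73934
Perpetuity value at year 5: $2,880.00 / 0.102 = 28235.29412
PV of perpetuity: 28235.29412 / (1+0.102)^5 = 17373.38098
Total PV = 24778.73934 + 17373.38098 = 42152.12032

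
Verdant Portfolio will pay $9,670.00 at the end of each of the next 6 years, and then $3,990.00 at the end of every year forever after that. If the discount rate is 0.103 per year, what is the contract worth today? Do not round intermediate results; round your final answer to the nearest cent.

PV of 6-year annuity: $9,670.00 × [1 − (1+0.103)^−6] / 0.103 = 41747.67921
Perpetuity value at year 6: $3,990.00 / 0.103 = 38737.86408
PV of perpetuity: 38737.86408 / (1+0.103)^6 = 21512.08951
Total PV = 41747.67921 + 21512.08951 = 63259.76872

$63259.77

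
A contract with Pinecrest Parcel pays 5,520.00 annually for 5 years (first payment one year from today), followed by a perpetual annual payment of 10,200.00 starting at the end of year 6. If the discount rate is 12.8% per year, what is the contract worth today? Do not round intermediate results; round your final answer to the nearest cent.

63146.21

PV of 5-year annuity: 5,520.00 × [1 − (1+0.128)^−5] / 0.128 = 19510.23599
Perpetuity value at year 5: 10,200.00 / 0.128 = 79687.50000
PV of perpetuity: 79687.50000 / (1+0.128)^5 = 43635.97697
Total PV = 19510.23599 + 43635.97697 = 63146.21296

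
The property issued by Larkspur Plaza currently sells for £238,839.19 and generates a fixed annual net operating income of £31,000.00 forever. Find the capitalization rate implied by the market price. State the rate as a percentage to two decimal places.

P = C/r ⇒ r = C/P = £31,000.00/£238,839.19 = 0.129794

12.98%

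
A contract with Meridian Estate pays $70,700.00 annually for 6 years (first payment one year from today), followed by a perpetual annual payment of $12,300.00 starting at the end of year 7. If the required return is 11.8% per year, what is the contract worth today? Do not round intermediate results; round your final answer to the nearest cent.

PV of 6-year annuity: $70,700.00 × [1 − (1+0.118)^−6] / 0.118 = 292330.47974
Perpetuity value at year 6: $12,300.00 / 0.118 = 104237.28814
PV of perpetuity: 104237.28814 / (1+0.118)^6 = 53379.22730
Total PV = 292330.47974 + 53379.22730 = 345709.70704

$345709.71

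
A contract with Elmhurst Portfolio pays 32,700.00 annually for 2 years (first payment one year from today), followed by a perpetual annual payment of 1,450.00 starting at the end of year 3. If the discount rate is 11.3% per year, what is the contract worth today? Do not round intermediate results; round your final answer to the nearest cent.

66135.78

PV of 2-year annuity: 32,700.00 × [1 − (1+0.113)^−2] / 0.113 = 55777.22723
Perpetuity value at year 2: 1,450.00 / 0.113 = 12831.85841
PV of perpetuity: 12831.85841 / (1+0.113)^2 = 10358.55628
Total PV = 55777.22723 + 10358.55628 = 66135.78351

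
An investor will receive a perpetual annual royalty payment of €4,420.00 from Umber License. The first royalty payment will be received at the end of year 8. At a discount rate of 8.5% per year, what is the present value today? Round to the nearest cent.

Value at end of year 7: C / r = €4,420.00 / 0.085 = €52,000.0000
Discount to today: PV = €52,000.0000 / (1 + 0.085)^7 = €52,000.0000 / 1.770142 = €29,376.17

€29376.17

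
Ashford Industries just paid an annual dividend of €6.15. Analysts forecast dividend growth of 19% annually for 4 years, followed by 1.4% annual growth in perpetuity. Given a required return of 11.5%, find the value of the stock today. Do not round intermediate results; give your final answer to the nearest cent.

D_1 = 7.31850
D_2 = 8.70902
D_3 = 10.36373
D_4 = 12.33284
Terminal value at year 4: TV = D_4×(1+g_2)/(r−g_2) = 12.50550/0.101 = 123.81679
P_0 = D_1/(1+r)^1 + D_2/(1+r)^2 + D_3/(1+r)^3 + D_4/(1+r)^4 + TV/(1+r)^4
    = 6.56368 + 7.00518 + 7.47638 + 7.97928 + 80.10877 = 109.13329

€109.13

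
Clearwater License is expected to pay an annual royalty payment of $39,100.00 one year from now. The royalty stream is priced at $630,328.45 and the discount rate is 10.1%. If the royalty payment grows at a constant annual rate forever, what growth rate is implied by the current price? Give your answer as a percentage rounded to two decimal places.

P = D₁/(r−g) ⇒ g = r − D₁/P = 0.101 − $39,100.00/$630,328.45 = 0.038969

3.90%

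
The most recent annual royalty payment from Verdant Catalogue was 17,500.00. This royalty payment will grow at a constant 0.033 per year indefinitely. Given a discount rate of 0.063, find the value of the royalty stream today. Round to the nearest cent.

602583.33

D₁ = D₀ × (1 + g) = 17,500.00 × 1.033 = 18,077.5000
Growing perpetuity: P = D₁ / (r − g) = 18,077.5000 / (0.063 − 0.033) = 602,583.33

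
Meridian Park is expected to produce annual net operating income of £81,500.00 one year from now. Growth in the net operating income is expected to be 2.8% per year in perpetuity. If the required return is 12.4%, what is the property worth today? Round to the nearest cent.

£848958.33

Growing perpetuity: P = D₁ / (r − g) = £81,500.0000 / (0.124 − 0.028) = £848,958.33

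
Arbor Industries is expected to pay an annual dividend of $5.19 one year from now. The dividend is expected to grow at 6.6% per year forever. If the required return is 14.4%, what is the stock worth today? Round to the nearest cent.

Growing perpetuity: P = D₁ / (r − g) = $5.1900 / (0.144 − 0.066) = $66.54

$66.54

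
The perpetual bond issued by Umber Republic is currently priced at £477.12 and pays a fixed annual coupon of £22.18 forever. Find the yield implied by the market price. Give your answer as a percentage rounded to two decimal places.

4.65%

P = C/r ⇒ r = C/P = £22.18/£477.12 = 0.046487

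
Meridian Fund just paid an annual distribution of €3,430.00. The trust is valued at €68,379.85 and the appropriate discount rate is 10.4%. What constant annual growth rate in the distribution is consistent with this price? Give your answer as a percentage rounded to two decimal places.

5.13%

P = D₀(1+g)/(r−g) ⇒ P(r−g) = D₀(1+g) ⇒ g(P+D₀) = P·r − D₀
g = (P·r − D₀)/(P + D₀) = (€68,379.85×0.104 − €3,430.00) / (€68,379.85 + €3,430.00) = 0.051267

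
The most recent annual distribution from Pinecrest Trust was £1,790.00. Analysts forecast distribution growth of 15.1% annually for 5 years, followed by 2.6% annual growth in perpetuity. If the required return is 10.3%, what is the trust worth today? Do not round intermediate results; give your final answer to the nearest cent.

D_1 = 2060.29000
D_2 = 2371.39379
D_3 = 2729.47425
D_4 = 3141.62486
D_5 = 3616.01022
Terminal value at year 5: TV = D_5×(1+g_2)/(r−g_2) = 3710.02648/0.077 = 48182.16214
P_0 = D_1/(1+r)^1 + D_2/(1+r)^2 + D_3/(1+r)^3 + D_4/(1+r)^4 + D_5/(1+r)^5 + TV/(1+r)^5
    = 1867.89665 + 1949.18317 + 2034.00710 + 2122.52237 + 2214.88962 + 29512.68500 = 39701.18391

£39701.18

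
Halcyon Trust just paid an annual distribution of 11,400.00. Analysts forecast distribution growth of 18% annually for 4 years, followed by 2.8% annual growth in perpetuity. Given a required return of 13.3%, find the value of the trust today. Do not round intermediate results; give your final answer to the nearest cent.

181845.14

D_1 = 13452.00000
D_2 = 15873.36000
D_3 = 18730.56480
D_4 = 22102.06646
Terminal value at year 4: TV = D_4×(1+g_2)/(r−g_2) = 22720.92432/0.105 = 216389.75548
P_0 = D_1/(1+r)^1 + D_2/(1+r)^2 + D_3/(1+r)^3 + D_4/(1+r)^4 + TV/(1+r)^4
    = 11872.90380 + 12365.42496 + 12878.37727 + 13412.60828 + 131315.82204 = 181845.13635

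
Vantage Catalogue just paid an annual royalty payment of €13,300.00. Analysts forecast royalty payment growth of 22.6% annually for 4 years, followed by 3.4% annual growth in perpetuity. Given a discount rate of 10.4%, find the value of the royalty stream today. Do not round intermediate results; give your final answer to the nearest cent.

D_1 = 16305.80000
D_2 = 19990.91080
D_3 = 24508.85664
D_4 = 30047.85824
Terminal value at year 4: TV = D_4×(1+g_2)/(r−g_2) = 31069.48542/0.07 = 443849.79174
P_0 = D_1/(1+r)^1 + D_2/(1+r)^2 + D_3/(1+r)^3 + D_4/(1+r)^4 + TV/(1+r)^4
    = 14769.74638 + 16401.91038 + 18214.44033 + 20227.26798 + 298785.64409 = 368399.00915

€368399.01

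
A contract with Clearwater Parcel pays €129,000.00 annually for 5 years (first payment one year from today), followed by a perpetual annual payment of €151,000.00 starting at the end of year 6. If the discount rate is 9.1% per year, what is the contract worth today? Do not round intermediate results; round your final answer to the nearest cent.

€1573989.90

PV of 5-year annuity: €129,000.00 × [1 − (1+0.091)^−5] / 0.091 = 500465.79499
Perpetuity value at year 5: €151,000.00 / 0.091 = 1659340.65934
PV of perpetuity: 1659340.65934 / (1+0.091)^5 = 1073524.10862
Total PV = 500465.79499 + 1073524.10862 = 1573989.90361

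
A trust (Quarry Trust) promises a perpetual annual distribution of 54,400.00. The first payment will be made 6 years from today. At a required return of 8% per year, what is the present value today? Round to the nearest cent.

Value at end of year 5: C / r = 54,400.00 / 0.08 = 680,000.0000
Discount to today: PV = 680,000.0000 / (1 + 0.08)^5 = 680,000.0000 / 1.469328 = 462,796.57

462796.57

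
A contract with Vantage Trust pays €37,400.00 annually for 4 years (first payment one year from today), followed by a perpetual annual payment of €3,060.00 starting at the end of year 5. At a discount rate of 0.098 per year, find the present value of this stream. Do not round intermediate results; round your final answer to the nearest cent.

PV of 4-year annuity: €37,400.00 × [1 − (1+0.098)^−4] / 0.098 = 119068.05690
Perpetuity value at year 4: €3,060.00 / 0.098 = 31224.48980
PV of perpetuity: 31224.48980 / (1+0.098)^4 = 21482.55787
Total PV = 119068.05690 + 21482.55787 = 140550.61477

€140550.61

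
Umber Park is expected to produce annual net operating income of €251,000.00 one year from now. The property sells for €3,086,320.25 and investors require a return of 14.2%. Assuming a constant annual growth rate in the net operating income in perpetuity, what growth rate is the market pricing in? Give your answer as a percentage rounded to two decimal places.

6.07%

P = D₁/(r−g) ⇒ g = r − D₁/P = 0.142 − €251,000.00/€3,086,320.25 = 0.060673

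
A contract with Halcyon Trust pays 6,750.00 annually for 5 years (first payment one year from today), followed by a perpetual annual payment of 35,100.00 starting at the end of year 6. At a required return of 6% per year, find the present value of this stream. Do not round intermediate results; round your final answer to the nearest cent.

PV of 5-year annuity: 6,750.00 × [1 − (1+0.06)^−5] / 0.06 = 28433.45555
Perpetuity value at year 5: 35,100.00 / 0.06 = 585000.00000
PV of perpetuity: 585000.00000 / (1+0.06)^5 = 437146.03113
Total PV = 28433.45555 + 437146.03113 = 465579.48668

465579.49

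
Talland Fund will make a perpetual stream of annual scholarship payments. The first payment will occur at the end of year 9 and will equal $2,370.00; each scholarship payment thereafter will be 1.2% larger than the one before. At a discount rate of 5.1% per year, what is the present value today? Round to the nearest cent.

Value at end of year 8: C₁ / (r − g) = $2,370.00 / (0.051 − 0.012) = $60,769.2308
Discount to today: PV = $60,769.2308 / (1 + 0.051)^8 = $60,769.2308 / 1.488750 = $40,818.97

$40818.97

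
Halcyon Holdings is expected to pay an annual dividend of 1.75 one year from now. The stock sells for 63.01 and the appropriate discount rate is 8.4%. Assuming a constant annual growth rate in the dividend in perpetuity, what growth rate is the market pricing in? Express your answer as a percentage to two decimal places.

5.62%

P = D₁/(r−g) ⇒ g = r − D₁/P = 0.084 − 1.75/63.01 = 0.056227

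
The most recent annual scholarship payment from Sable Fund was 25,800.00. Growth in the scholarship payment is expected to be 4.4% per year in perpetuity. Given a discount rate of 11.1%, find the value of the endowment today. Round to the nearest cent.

402017.91

D₁ = D₀ × (1 + g) = 25,800.00 × 1.044 = 26,935.2000
Growing perpetuity: P = D₁ / (r − g) = 26,935.2000 / (0.111 − 0.044) = 402,017.91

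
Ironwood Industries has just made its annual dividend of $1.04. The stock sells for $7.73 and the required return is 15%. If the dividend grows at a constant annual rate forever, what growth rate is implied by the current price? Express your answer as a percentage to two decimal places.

1.36%

P = D₀(1+g)/(r−g) ⇒ P(r−g) = D₀(1+g) ⇒ g(P+D₀) = P·r − D₀
g = (P·r − D₀)/(P + D₀) = ($7.73×0.15 − $1.04) / ($7.73 + $1.04) = 0.013626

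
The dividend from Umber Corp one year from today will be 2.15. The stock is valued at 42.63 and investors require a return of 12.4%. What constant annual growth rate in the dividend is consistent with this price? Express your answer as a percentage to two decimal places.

7.36%

P = D₁/(r−g) ⇒ g = r − D₁/P = 0.124 − 2.15/42.63 = 0.073566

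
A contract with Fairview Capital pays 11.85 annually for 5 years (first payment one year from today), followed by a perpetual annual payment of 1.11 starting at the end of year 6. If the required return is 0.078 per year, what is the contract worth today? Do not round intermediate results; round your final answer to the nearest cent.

57.34

PV of 5-year annuity: 11.85 × [1 − (1+0.078)^−5] / 0.078 = 47.56407
Perpetuity value at year 5: 1.11 / 0.078 = 14.23077
PV of perpetuity: 14.23077 / (1+0.078)^5 = 9.77540
Total PV = 47.56407 + 9.77540 = 57.33947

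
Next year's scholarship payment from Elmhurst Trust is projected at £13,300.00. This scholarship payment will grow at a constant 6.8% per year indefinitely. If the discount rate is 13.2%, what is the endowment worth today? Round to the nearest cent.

Growing perpetuity: P = D₁ / (r − g) = £13,300.0000 / (0.132 − 0.068) = £207,812.50

£207812.50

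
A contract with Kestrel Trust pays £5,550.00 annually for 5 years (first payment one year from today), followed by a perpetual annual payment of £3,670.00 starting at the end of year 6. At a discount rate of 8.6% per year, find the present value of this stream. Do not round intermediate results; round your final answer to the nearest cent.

PV of 5-year annuity: £5,550.00 × [1 − (1+0.086)^−5] / 0.086 = 21813.49067
Perpetuity value at year 5: £3,670.00 / 0.086 = 42674.41860
PV of perpetuity: 42674.41860 / (1+0.086)^5 = 28250.00225
Total PV = 21813.49067 + 28250.00225 = 50063.49292

£50063.49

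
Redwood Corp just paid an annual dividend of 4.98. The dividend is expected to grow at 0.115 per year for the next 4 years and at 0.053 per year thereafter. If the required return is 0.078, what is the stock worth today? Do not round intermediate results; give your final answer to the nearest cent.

D_1 = 5.55270
D_2 = 6.19126
D_3 = 6.90326
D_4 = 7.69713
Terminal value at year 4: TV = D_4×(1+g_2)/(r−g_2) = 8.10508/0.025 = 324.20311
P_0 = D_1/(1+r)^1 + D_2/(1+r)^2 + D_3/(1+r)^3 + D_4/(1+r)^4 + TV/(1+r)^4
    = 5.15093 + 5.32772 + 5.51058 + 5.69972 + 240.07234 = 261.76130

261.76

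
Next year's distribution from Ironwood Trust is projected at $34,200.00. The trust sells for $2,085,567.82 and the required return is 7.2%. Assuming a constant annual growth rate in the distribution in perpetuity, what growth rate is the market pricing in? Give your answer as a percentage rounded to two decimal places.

P = D₁/(r−g) ⇒ g = r − D₁/P = 0.072 − $34,200.00/$2,085,567.82 = 0.055602

5.56%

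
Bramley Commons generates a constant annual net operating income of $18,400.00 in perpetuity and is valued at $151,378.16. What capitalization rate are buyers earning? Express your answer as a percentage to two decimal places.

12.15%

P = C/r ⇒ r = C/P = $18,400.00/$151,378.16 = 0.121550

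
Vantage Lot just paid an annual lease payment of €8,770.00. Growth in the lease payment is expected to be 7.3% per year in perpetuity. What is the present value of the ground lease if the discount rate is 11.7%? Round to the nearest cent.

D₁ = D₀ × (1 + g) = €8,770.00 × 1.073 = €9,410.2100
Growing perpetuity: P = D₁ / (r − g) = €9,410.2100 / (0.117 − 0.073) = €213,868.41

€213868.41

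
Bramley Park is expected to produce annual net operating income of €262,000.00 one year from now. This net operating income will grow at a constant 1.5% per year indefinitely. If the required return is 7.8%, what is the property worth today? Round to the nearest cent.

Growing perpetuity: P = D₁ / (r − g) = €262,000.0000 / (0.078 − 0.015) = €4,158,730.16

€4158730.16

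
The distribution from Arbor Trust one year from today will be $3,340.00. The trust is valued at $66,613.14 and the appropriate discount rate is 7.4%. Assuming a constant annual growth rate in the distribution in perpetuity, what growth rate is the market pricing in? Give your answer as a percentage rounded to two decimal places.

2.39%

P = D₁/(r−g) ⇒ g = r − D₁/P = 0.074 − $3,340.00/$66,613.14 = 0.023860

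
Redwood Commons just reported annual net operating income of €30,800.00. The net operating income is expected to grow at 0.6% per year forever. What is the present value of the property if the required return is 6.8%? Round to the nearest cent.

D₁ = D₀ × (1 + g) = €30,800.00 × 1.006 = €30,984.8000
Growing perpetuity: P = D₁ / (r − g) = €30,984.8000 / (0.068 − 0.006) = €499,754.84

€499754.84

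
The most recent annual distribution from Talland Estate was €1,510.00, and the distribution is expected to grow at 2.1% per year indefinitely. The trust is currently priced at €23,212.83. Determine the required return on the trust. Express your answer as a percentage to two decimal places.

8.74%

D₁ = €1,510.00 × 1.021 = €1,541.7100
P = D₁/(r − g) ⇒ r = D₁/P + g = €1,541.7100/€23,212.83 + 0.021 = 0.066416 + 0.021 = 0.087416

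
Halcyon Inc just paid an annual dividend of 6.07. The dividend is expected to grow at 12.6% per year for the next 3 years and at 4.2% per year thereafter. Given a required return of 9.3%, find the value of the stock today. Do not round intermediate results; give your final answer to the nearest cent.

154.93

D_1 = 6.83482
D_2 = 7.69601
D_3 = 8.66570
Terminal value at year 3: TV = D_3×(1+g_2)/(r−g_2) = 9.02966/0.051 = 177.05223
P_0 = D_1/(1+r)^1 + D_2/(1+r)^2 + D_3/(1+r)^3 + TV/(1+r)^3
    = 6.25327 + 6.44207 + 6.63657 + 135.59414 = 154.92604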